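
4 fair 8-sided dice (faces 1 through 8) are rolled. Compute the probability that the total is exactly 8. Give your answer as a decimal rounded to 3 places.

There are 8^4 = 4096 equally likely outcomes.
The number of ordered 4-tuples from {1,…,8} summing to 8 is 35.
P(sum = 8) = 35/4096 ≈ 0.009.

0.009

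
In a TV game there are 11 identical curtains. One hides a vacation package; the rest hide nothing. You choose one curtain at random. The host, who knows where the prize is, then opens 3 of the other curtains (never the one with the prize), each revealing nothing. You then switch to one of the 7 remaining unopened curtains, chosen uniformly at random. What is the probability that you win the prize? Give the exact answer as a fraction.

10/77

Your original curtain holds the prize with probability 1/11, so the other 10 collectively hold it with probability 10/11.
The host can always find 3 empty curtains to open, so the reveals don't change that 10/11; it is now spread over the 7 remaining unopened curtains.
P(win by switching) = (10/11) · (1/7) = 10/77.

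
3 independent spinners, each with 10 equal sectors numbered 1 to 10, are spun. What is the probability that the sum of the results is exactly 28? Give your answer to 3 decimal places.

0.006

There are 10^3 = 1000 equally likely outcomes.
The number of ordered 3-tuples from {1,…,10} summing to 28 is 6.
P(sum = 28) = 6/1000 = 3/500 ≈ 0.006.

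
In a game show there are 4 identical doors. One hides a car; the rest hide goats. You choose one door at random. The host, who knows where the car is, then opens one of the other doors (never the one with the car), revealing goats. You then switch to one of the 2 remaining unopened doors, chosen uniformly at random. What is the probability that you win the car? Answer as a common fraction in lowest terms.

Your original door holds the car with probability 1/4, so the other 3 collectively hold it with probability 3/4.
The host can always find an empty door to open, so this doesn't change that 3/4; it is now spread over the 2 remaining unopened doors.
P(win by switching) = (3/4) · (1/2) = 3/8.

3/8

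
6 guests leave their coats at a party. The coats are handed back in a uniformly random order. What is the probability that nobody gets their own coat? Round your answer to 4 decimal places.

0.3681

This is the derangement probability: permutations of 6 with no fixed point.
D(6) = 6! · (1 − 1/1! + 1/2! − ··· + (−1)^6/6!) = 265.
P = 265/720 = 53/144 ≈ 0.3681.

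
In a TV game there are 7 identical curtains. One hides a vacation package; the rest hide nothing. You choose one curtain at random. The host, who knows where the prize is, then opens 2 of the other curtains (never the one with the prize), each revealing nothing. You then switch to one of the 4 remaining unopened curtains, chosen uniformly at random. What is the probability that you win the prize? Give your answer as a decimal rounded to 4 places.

Your original curtain holds the prize with probability 1/7, so the other 6 collectively hold it with probability 6/7.
The host can always find 2 empty curtains to open, so the reveals don't change that 6/7; it is now spread over the 4 remaining unopened curtains.
P(win by switching) = (6/7) · (1/4) = 3/14 ≈ 0.2143.

0.2143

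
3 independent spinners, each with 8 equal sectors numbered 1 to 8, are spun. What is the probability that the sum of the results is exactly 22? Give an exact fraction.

There are 8^3 = 512 equally likely outcomes.
The number of ordered 3-tuples from {1,…,8} summing to 22 is 6.
P(sum = 22) = 6/512 = 3/256.

3/256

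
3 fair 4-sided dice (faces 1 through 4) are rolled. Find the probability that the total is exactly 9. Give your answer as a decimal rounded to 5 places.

0.15625

There are 4^3 = 64 equally likely outcomes.
The number of ordered 3-tuples from {1,…,4} summing to 9 is 10.
P(sum = 9) = 10/64 = 5/32 ≈ 0.15625.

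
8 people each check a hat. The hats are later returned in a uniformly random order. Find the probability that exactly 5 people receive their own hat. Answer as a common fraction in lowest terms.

Choose which 5 of the 8 are fixed: C(8,5) = 56 ways.
The remaining 3 must have no fixed point: D(3) = 2.
P = 56·2/40320 = 1/360.

1/360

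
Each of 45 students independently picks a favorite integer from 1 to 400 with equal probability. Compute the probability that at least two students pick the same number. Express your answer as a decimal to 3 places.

0.924

It's easier to compute the probability that all 45 are distinct.
P(all distinct) = 400/400 · 399/400 · ··· · 356/400 ≈ 0.076.
So the probability of at least one match is 1 − 0.076 = 0.924.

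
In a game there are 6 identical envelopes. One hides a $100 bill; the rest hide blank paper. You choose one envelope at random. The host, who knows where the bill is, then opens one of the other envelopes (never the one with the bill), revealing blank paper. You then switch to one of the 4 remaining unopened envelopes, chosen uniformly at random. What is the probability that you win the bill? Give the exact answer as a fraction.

Your original envelope holds the bill with probability 1/6, so the other 5 collectively hold it with probability 5/6.
The host can always find an empty envelope to open, so this doesn't change that 5/6; it is now spread over the 4 remaining unopened envelopes.
P(win by switching) = (5/6) · (1/4) = 5/24.

5/24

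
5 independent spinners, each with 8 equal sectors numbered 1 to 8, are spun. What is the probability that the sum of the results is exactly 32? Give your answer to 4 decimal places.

0.0150

There are 8^5 = 32768 equally likely outcomes.
The number of ordered 5-tuples from {1,…,8} summing to 32 is 490.
P(sum = 32) = 490/32768 = 245/16384 ≈ 0.0150.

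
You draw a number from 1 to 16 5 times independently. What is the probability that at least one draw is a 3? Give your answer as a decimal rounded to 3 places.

P(no draw is a 3) = (15/16)^5 ≈ 0.724.
P(at least one) = 1 − 0.724 = 0.276.

0.276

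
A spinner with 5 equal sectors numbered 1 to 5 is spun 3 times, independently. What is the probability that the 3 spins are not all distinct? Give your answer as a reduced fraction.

13/25

P(all 3 different) = 5/5 · 4/5 · ··· · 3/5 = 12/25.
P(at least two equal) = 1 − 12/25 = 13/25.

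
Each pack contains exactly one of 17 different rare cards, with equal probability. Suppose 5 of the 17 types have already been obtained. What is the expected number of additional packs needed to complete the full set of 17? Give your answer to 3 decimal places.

52.755

Starting from 5 distinct types, each trial gives a new one with probability (17−i)/17 when i types are held, so the wait for the next new type is 17/(17−i).
E = 17/12 + 17/11 + 17/10 + 17/9 + 17/8 + 17/7 + 17/6 + 17/5 + 17/4 + 17/3 + 17/2 + 17/1 = 1462357/27720 ≈ 52.755.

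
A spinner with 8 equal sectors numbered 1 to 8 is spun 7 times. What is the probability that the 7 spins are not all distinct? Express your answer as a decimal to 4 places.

0.9808

P(all 7 different) = 8/8 · 7/8 · ··· · 2/8 ≈ 0.0192.
P(at least two equal) = 1 − 0.0192 = 0.9808.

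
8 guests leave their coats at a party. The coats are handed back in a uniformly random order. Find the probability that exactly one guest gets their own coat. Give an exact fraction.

Choose which one is fixed: C(8,1) = 8 ways.
The remaining 7 must have no fixed point: D(7) = 1854.
P = 8·1854/40320 = 103/280.

103/280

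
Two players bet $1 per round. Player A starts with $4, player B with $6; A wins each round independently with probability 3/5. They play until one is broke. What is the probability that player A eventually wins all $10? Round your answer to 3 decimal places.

0.817

Let r = q/p = (2/5)/(3/5) = 2/3. The recurrence P(i) = p·P(i+1) + q·P(i−1) with P(0)=0, P(10)=1 gives P(i) = (1 − r^i)/(1 − r^10).
P(4) = (1 − (2/3)^4) / (1 − (2/3)^10) = 9477/11605 ≈ 0.817.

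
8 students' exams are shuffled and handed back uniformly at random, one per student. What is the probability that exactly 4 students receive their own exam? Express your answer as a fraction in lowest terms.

1/64

Choose which 4 of the 8 are fixed: C(8,4) = 70 ways.
The remaining 4 must have no fixed point: D(4) = 9.
P = 70·9/40320 = 1/64.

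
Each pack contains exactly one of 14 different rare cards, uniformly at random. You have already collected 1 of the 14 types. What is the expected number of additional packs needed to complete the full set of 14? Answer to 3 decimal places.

44.522

Starting from 1 distinct type, each trial gives a new one with probability (14−i)/14 when i types are held, so the wait for the next new type is 14/(14−i).
E = 14/13 + 14/12 + 14/11 + 14/10 + 14/9 + 14/8 + 14/7 + 14/6 + 14/5 + 14/4 + 14/3 + 14/2 + 14/1 = 1145993/25740 ≈ 44.522.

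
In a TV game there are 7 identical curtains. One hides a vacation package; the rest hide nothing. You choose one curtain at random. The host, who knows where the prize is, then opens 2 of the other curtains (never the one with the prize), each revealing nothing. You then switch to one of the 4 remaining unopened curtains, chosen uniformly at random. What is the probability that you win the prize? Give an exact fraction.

3/14

Your original curtain holds the prize with probability 1/7, so the other 6 collectively hold it with probability 6/7.
The host can always find 2 empty curtains to open, so the reveals don't change that 6/7; it is now spread over the 4 remaining unopened curtains.
P(win by switching) = (6/7) · (1/4) = 3/14.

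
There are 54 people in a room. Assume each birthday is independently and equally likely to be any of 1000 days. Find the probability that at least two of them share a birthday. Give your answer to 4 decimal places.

0.7671

It's easier to compute the probability that all 54 are distinct.
P(all distinct) = 1000/1000 · 999/1000 · ··· · 947/1000 ≈ 0.2329.
So the probability of at least one match is 1 − 0.2329 = 0.7671.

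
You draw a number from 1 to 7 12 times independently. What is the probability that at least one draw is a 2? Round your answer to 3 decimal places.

P(no draw is a 2) = (6/7)^12 ≈ 0.157.
P(at least one) = 1 − 0.157 = 0.843.

0.843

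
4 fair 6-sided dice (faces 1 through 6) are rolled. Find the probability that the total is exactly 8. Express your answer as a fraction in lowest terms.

35/1296

There are 6^4 = 1296 equally likely outcomes.
The number of ordered 4-tuples from {1,…,6} summing to 8 is 35.
P(sum = 8) = 35/1296.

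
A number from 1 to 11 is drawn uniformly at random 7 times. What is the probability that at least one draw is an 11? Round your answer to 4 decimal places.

P(no draw is an 11) = (10/11)^7 ≈ 0.5132.
P(at least one) = 1 − 0.5132 = 0.4868.

0.4868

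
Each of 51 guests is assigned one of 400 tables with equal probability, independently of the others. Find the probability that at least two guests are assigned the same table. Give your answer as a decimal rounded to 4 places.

0.9642

It's easier to compute the probability that all 51 are distinct.
P(all distinct) = 400/400 · 399/400 · ··· · 350/400 ≈ 0.0358.
So the probability of at least one match is 1 − 0.0358 = 0.9642.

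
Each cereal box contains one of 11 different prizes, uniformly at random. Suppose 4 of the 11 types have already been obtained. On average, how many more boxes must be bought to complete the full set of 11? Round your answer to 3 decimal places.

Starting from 4 distinct types, each trial gives a new one with probability (11−i)/11 when i types are held, so the wait for the next new type is 11/(11−i).
E = 11/7 + 11/6 + 11/5 + 11/4 + 11/3 + 11/2 + 11/1 = 3993/140 ≈ 28.521.

28.521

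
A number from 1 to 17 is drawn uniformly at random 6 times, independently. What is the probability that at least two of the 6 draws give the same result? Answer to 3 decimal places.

P(all 6 different) = 17/17 · 16/17 · ··· · 12/17 ≈ 0.369.
P(at least two equal) = 1 − 0.369 = 0.631.

0.631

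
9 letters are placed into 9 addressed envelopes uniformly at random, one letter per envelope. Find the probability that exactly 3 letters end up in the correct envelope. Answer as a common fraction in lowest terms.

Choose which 3 of the 9 are fixed: C(9,3) = 84 ways.
The remaining 6 must have no fixed point: D(6) = 265.
P = 84·265/362880 = 53/864.

53/864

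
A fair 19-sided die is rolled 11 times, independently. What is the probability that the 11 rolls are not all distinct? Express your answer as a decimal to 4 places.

P(all 11 different) = 19/19 · 18/19 · ··· · 9/19 ≈ 0.0259.
P(at least two equal) = 1 − 0.0259 = 0.9741.

0.9741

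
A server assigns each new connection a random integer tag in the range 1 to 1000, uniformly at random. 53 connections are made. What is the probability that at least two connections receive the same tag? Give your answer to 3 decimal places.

It's easier to compute the probability that all 53 are distinct.
P(all distinct) = 1000/1000 · 999/1000 · ··· · 948/1000 ≈ 0.246.
So the probability of at least one match is 1 − 0.246 = 0.754.

0.754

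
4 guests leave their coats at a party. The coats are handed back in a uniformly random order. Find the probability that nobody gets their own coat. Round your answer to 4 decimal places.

This is the derangement probability: permutations of 4 with no fixed point.
D(4) = 4! · (1 − 1/1! + 1/2! − ··· + (−1)^4/4!) = 9.
P = 9/24 = 3/8 ≈ 0.3750.

0.3750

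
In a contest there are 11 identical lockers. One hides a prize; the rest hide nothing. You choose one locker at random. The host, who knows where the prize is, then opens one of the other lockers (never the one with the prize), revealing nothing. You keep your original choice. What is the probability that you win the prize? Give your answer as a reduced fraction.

The host can always open an empty locker regardless of your choice, so this gives no information about your original locker.
P(win by staying) = 1/11.

1/11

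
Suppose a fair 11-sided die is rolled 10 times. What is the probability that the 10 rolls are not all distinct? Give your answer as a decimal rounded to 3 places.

P(all 10 different) = 11/11 · 10/11 · ··· · 2/11 ≈ 0.002.
P(at least two equal) = 1 − 0.002 = 0.998.

0.998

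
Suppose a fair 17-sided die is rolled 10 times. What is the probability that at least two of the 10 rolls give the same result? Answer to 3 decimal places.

P(all 10 different) = 17/17 · 16/17 · ··· · 8/17 ≈ 0.035.
P(at least two equal) = 1 − 0.035 = 0.965.

0.965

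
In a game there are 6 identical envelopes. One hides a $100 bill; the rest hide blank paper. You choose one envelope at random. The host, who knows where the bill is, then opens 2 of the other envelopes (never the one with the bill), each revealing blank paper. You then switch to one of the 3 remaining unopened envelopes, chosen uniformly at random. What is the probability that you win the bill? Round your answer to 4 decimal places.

0.2778

Your original envelope holds the bill with probability 1/6, so the other 5 collectively hold it with probability 5/6.
The host can always find 2 empty envelopes to open, so the reveals don't change that 5/6; it is now spread over the 3 remaining unopened envelopes.
P(win by switching) = (5/6) · (1/3) = 5/18 ≈ 0.2778.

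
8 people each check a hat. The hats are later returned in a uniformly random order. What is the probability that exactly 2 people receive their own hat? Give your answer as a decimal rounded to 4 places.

0.1840

Choose which 2 of the 8 are fixed: C(8,2) = 28 ways.
The remaining 6 must have no fixed point: D(6) = 265.
P = 28·265/40320 = 53/288 ≈ 0.1840.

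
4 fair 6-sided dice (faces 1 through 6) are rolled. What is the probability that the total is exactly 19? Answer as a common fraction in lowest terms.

7/162

There are 6^4 = 1296 equally likely outcomes.
The number of ordered 4-tuples from {1,…,6} summing to 19 is 56.
P(sum = 19) = 56/1296 = 7/162.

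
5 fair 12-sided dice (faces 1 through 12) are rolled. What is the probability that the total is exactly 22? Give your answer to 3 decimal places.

0.022

There are 12^5 = 248832 equally likely outcomes.
The number of ordered 5-tuples from {1,…,12} summing to 22 is 5355.
P(sum = 22) = 5355/248832 = 595/27648 ≈ 0.022.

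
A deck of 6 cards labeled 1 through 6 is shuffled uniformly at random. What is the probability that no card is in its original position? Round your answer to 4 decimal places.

0.3681

This is the derangement probability: permutations of 6 with no fixed point.
D(6) = 6! · (1 − 1/1! + 1/2! − ··· + (−1)^6/6!) = 265.
P = 265/720 = 53/144 ≈ 0.3681.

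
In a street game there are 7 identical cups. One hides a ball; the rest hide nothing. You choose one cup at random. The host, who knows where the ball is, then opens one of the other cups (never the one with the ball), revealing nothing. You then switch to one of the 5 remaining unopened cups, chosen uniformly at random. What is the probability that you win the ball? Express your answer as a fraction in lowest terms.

6/35

Your original cup holds the ball with probability 1/7, so the other 6 collectively hold it with probability 6/7.
The host can always find an empty cup to open, so this doesn't change that 6/7; it is now spread over the 5 remaining unopened cups.
P(win by switching) = (6/7) · (1/5) = 6/35.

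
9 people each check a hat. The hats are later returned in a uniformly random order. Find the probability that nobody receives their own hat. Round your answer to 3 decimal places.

0.368

This is the derangement probability: permutations of 9 with no fixed point.
D(9) = 9! · (1 − 1/1! + 1/2! − ··· + (−1)^9/9!) = 133496.
P = 133496/362880 = 16687/45360 ≈ 0.368.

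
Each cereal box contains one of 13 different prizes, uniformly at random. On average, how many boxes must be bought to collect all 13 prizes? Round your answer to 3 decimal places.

After i distinct types are collected, each trial gives a new one with probability (13−i)/13, so the expected wait for the next new type is 13/(13−i).
E = 13/13 + 13/12 + 13/11 + 13/10 + 13/9 + 13/8 + 13/7 + 13/6 + 13/5 + 13/4 + 13/3 + 13/2 + 13/1 = 1145993/27720 ≈ 41.342.

41.342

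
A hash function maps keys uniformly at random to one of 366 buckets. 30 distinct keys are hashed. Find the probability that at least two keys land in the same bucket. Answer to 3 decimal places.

It's easier to compute the probability that all 30 are distinct.
P(all distinct) = 366/366 · 365/366 · ··· · 337/366 ≈ 0.295.
So the probability of at least one match is 1 − 0.295 = 0.705.

0.705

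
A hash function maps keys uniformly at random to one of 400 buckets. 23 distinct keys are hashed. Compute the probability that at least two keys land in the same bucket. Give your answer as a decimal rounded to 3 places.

0.475

It's easier to compute the probability that all 23 are distinct.
P(all distinct) = 400/400 · 399/400 · ··· · 378/400 ≈ 0.525.
So the probability of at least one match is 1 − 0.525 = 0.475.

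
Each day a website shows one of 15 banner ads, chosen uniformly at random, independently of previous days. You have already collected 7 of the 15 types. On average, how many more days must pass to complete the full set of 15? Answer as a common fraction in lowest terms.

2283/56

Starting from 7 distinct types, each trial gives a new one with probability (15−i)/15 when i types are held, so the wait for the next new type is 15/(15−i).
E = 15/8 + 15/7 + 15/6 + 15/5 + 15/4 + 15/3 + 15/2 + 15/1 = 2283/56.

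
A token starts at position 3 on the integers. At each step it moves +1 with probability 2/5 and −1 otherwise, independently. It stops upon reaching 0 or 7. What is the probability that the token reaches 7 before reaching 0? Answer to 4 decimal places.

Let r = q/p = (3/5)/(2/5) = 3/2. The recurrence P(i) = p·P(i+1) + q·P(i−1) with P(0)=0, P(7)=1 gives P(i) = (1 − r^i)/(1 − r^7).
P(3) = (1 − (3/2)^3) / (1 − (3/2)^7) = 304/2059 ≈ 0.1476.

0.1476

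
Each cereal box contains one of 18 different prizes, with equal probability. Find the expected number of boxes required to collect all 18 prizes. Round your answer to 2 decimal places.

After i distinct types are collected, each trial gives a new one with probability (18−i)/18, so the expected wait for the next new type is 18/(18−i).
E = 18/18 + 18/17 + 18/16 + 18/15 + 18/14 + 18/13 + 18/12 + 18/11 + 18/10 + 18/9 + 18/8 + 18/7 + 18/6 + 18/5 + 18/4 + 18/3 + 18/2 + 18/1 = 42822903/680680 ≈ 62.91.

62.91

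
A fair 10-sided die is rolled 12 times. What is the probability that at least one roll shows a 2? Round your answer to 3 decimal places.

P(no roll shows a 2) = (9/10)^12 ≈ 0.282.
P(at least one) = 1 − 0.282 = 0.718.

0.718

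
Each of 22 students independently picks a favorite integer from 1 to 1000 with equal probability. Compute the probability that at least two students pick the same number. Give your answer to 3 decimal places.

It's easier to compute the probability that all 22 are distinct.
P(all distinct) = 1000/1000 · 999/1000 · ··· · 979/1000 ≈ 0.792.
So the probability of at least one match is 1 − 0.792 = 0.208.

0.208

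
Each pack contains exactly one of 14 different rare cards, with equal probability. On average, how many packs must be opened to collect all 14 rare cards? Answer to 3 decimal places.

45.522

After i distinct types are collected, each trial gives a new one with probability (14−i)/14, so the expected wait for the next new type is 14/(14−i).
E = 14/14 + 14/13 + 14/12 + 14/11 + 14/10 + 14/9 + 14/8 + 14/7 + 14/6 + 14/5 + 14/4 + 14/3 + 14/2 + 14/1 = 1171733/25740 ≈ 45.522.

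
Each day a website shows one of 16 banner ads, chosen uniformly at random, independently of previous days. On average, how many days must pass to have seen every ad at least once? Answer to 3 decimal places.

54.092

After i distinct types are collected, each trial gives a new one with probability (16−i)/16, so the expected wait for the next new type is 16/(16−i).
E = 16/16 + 16/15 + 16/14 + 16/13 + 16/12 + 16/11 + 16/10 + 16/9 + 16/8 + 16/7 + 16/6 + 16/5 + 16/4 + 16/3 + 16/2 + 16/1 = 2436559/45045 ≈ 54.092.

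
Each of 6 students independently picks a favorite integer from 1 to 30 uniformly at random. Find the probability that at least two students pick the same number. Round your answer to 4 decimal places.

It's easier to compute the probability that all 6 are distinct.
P(all distinct) = 30/30 · 29/30 · ··· · 25/30 ≈ 0.5864.
So the probability of at least one match is 1 − 0.5864 = 0.4136.

0.4136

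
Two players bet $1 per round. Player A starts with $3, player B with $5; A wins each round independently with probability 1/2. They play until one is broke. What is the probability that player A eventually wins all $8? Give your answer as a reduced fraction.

3/8

With a fair step, P(i) = ½P(i−1) + ½P(i+1) with P(0)=0, P(8)=1 has the linear solution P(i) = i/8.
P(3) = 3/8.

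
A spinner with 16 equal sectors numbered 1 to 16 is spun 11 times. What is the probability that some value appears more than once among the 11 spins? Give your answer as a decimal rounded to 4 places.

P(all 11 different) = 16/16 · 15/16 · ··· · 6/16 ≈ 0.0099.
P(at least two equal) = 1 − 0.0099 = 0.9901.

0.9901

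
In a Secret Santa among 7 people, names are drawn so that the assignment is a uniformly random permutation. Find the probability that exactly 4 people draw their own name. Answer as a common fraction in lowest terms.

Choose which 4 of the 7 are fixed: C(7,4) = 35 ways.
The remaining 3 must have no fixed point: D(3) = 2.
P = 35·2/5040 = 1/72.

1/72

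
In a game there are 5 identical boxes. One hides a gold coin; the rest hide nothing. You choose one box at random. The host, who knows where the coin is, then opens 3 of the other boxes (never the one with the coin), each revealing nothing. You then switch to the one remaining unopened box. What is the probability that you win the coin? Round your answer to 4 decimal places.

Your original box holds the coin with probability 1/5, so the other 4 collectively hold it with probability 4/5.
The host can always find 3 empty boxes to open, so the reveals don't change that 4/5; it is now spread over the 1 remaining unopened box.
P(win by switching) = (4/5) · (1/1) = 4/5 ≈ 0.8000.

0.8000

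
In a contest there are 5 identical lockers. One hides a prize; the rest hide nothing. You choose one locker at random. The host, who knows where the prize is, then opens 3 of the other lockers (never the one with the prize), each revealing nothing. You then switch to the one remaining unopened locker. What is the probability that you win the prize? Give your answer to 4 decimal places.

Your original locker holds the prize with probability 1/5, so the other 4 collectively hold it with probability 4/5.
The host can always find 3 empty lockers to open, so the reveals don't change that 4/5; it is now spread over the 1 remaining unopened locker.
P(win by switching) = (4/5) · (1/1) = 4/5 ≈ 0.8000.

0.8000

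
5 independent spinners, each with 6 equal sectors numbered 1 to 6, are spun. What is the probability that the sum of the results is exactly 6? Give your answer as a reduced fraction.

There are 6^5 = 7776 equally likely outcomes.
The number of ordered 5-tuples from {1,…,6} summing to 6 is 5.
P(sum = 6) = 5/7776.

5/7776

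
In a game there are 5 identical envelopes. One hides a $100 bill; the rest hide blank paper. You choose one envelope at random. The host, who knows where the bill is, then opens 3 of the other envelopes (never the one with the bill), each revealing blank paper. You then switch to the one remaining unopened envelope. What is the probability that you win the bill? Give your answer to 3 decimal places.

0.800

Your original envelope holds the bill with probability 1/5, so the other 4 collectively hold it with probability 4/5.
The host can always find 3 empty envelopes to open, so the reveals don't change that 4/5; it is now spread over the 1 remaining unopened envelope.
P(win by switching) = (4/5) · (1/1) = 4/5 ≈ 0.800.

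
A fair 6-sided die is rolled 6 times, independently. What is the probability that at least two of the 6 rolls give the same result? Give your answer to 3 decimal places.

0.985

P(all 6 different) = 6/6 · 5/6 · ··· · 1/6 ≈ 0.015.
P(at least two equal) = 1 − 0.015 = 0.985.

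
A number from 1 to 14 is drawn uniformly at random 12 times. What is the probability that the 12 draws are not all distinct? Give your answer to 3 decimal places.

P(all 12 different) = 14/14 · 13/14 · ··· · 3/14 ≈ 0.001.
P(at least two equal) = 1 − 0.001 = 0.999.

0.999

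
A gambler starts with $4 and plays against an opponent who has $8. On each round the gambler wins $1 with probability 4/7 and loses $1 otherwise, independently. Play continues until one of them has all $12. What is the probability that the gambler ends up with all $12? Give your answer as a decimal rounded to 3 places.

0.706

Let r = q/p = (3/7)/(4/7) = 3/4. The recurrence P(i) = p·P(i+1) + q·P(i−1) with P(0)=0, P(12)=1 gives P(i) = (1 − r^i)/(1 − r^12).
P(4) = (1 − (3/4)^4) / (1 − (3/4)^12) = 65536/92833 ≈ 0.706.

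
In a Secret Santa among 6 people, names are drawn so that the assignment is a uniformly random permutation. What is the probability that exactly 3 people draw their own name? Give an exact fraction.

Choose which 3 of the 6 are fixed: C(6,3) = 20 ways.
The remaining 3 must have no fixed point: D(3) = 2.
P = 20·2/720 = 1/18.

1/18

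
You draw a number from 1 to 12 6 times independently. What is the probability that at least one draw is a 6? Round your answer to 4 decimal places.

P(no draw is a 6) = (11/12)^6 ≈ 0.5933.
P(at least one) = 1 − 0.5933 = 0.4067.

0.4067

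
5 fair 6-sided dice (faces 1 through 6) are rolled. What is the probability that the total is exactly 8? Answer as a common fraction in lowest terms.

35/7776

There are 6^5 = 7776 equally likely outcomes.
The number of ordered 5-tuples from {1,…,6} summing to 8 is 35.
P(sum = 8) = 35/7776.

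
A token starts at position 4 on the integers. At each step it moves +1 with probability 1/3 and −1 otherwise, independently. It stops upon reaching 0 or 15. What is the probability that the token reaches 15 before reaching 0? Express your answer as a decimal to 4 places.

Let r = q/p = (2/3)/(1/3) = 2. The recurrence P(i) = p·P(i+1) + q·P(i−1) with P(0)=0, P(15)=1 gives P(i) = (1 − r^i)/(1 − r^15).
P(4) = (1 − (2)^4) / (1 − (2)^15) = 15/32767 ≈ 0.0005.

0.0005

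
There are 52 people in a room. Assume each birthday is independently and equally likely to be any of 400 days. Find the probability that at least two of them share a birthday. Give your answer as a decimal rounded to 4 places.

It's easier to compute the probability that all 52 are distinct.
P(all distinct) = 400/400 · 399/400 · ··· · 349/400 ≈ 0.0312.
So the probability of at least one match is 1 − 0.0312 = 0.9688.

0.9688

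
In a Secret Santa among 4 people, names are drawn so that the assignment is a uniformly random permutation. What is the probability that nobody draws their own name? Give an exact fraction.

This is the derangement probability: permutations of 4 with no fixed point.
D(4) = 4! · (1 − 1/1! + 1/2! − ··· + (−1)^4/4!) = 9.
P = 9/24 = 3/8.

3/8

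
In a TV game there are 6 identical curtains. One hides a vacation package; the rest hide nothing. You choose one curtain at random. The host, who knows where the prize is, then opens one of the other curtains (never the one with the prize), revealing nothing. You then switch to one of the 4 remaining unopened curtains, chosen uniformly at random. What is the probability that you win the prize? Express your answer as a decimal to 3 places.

Your original curtain holds the prize with probability 1/6, so the other 5 collectively hold it with probability 5/6.
The host can always find an empty curtain to open, so this doesn't change that 5/6; it is now spread over the 4 remaining unopened curtains.
P(win by switching) = (5/6) · (1/4) = 5/24 ≈ 0.208.

0.208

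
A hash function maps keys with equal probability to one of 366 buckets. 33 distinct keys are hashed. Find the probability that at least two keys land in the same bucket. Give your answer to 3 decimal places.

0.774

It's easier to compute the probability that all 33 are distinct.
P(all distinct) = 366/366 · 365/366 · ··· · 334/366 ≈ 0.226.
So the probability of at least one match is 1 − 0.226 = 0.774.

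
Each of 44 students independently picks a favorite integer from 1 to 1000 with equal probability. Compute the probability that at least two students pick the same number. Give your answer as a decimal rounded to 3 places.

It's easier to compute the probability that all 44 are distinct.
P(all distinct) = 1000/1000 · 999/1000 · ··· · 957/1000 ≈ 0.383.
So the probability of at least one match is 1 − 0.383 = 0.617.

0.617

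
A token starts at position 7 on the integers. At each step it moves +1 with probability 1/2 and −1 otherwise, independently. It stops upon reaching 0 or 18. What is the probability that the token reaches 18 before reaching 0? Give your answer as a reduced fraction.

With a fair step, P(i) = ½P(i−1) + ½P(i+1) with P(0)=0, P(18)=1 has the linear solution P(i) = i/18.
P(7) = 7/18.

7/18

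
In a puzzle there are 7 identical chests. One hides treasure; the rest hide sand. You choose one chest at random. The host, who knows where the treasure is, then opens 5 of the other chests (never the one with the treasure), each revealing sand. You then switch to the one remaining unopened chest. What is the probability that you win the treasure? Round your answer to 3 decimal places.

Your original chest holds the treasure with probability 1/7, so the other 6 collectively hold it with probability 6/7.
The host can always find 5 empty chests to open, so the reveals don't change that 6/7; it is now spread over the 1 remaining unopened chest.
P(win by switching) = (6/7) · (1/1) = 6/7 ≈ 0.857.

0.857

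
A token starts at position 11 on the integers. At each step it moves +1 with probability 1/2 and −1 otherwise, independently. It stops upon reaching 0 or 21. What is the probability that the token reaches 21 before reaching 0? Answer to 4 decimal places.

0.5238

With a fair step, P(i) = ½P(i−1) + ½P(i+1) with P(0)=0, P(21)=1 has the linear solution P(i) = i/21.
P(11) = 11/21 ≈ 0.5238.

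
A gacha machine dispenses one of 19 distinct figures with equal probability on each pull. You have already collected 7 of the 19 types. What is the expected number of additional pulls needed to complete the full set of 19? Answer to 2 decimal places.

Starting from 7 distinct types, each trial gives a new one with probability (19−i)/19 when i types are held, so the wait for the next new type is 19/(19−i).
E = 19/12 + 19/11 + 19/10 + 19/9 + 19/8 + 19/7 + 19/6 + 19/5 + 19/4 + 19/3 + 19/2 + 19/1 = 1634399/27720 ≈ 58.96.

58.96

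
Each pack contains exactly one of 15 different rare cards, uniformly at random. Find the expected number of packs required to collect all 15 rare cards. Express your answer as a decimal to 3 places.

After i distinct types are collected, each trial gives a new one with probability (15−i)/15, so the expected wait for the next new type is 15/(15−i).
E = 15/15 + 15/14 + 15/13 + 15/12 + 15/11 + 15/10 + 15/9 + 15/8 + 15/7 + 15/6 + 15/5 + 15/4 + 15/3 + 15/2 + 15/1 = 1195757/24024 ≈ 49.773.

49.773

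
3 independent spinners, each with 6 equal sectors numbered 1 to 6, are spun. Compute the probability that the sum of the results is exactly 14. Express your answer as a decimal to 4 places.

There are 6^3 = 216 equally likely outcomes.
The number of ordered 3-tuples from {1,…,6} summing to 14 is 15.
P(sum = 14) = 15/216 = 5/72 ≈ 0.0694.

0.0694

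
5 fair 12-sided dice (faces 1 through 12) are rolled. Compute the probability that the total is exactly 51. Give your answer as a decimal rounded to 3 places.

0.003

There are 12^5 = 248832 equally likely outcomes.
The number of ordered 5-tuples from {1,…,12} summing to 51 is 715.
P(sum = 51) = 715/248832 ≈ 0.003.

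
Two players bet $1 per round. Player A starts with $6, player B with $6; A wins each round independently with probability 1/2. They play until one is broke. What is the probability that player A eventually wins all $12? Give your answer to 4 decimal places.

With a fair step, P(i) = ½P(i−1) + ½P(i+1) with P(0)=0, P(12)=1 has the linear solution P(i) = i/12.
P(6) = 6/12 = 1/2 ≈ 0.5000.

0.5000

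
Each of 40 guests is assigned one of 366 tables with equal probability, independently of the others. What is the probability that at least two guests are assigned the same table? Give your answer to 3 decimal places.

0.891

It's easier to compute the probability that all 40 are distinct.
P(all distinct) = 366/366 · 365/366 · ··· · 327/366 ≈ 0.109.
So the probability of at least one match is 1 − 0.109 = 0.891.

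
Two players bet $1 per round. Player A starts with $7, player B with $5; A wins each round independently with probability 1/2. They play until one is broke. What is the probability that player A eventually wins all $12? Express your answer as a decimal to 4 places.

0.5833

With a fair step, P(i) = ½P(i−1) + ½P(i+1) with P(0)=0, P(12)=1 has the linear solution P(i) = i/12.
P(7) = 7/12 ≈ 0.5833.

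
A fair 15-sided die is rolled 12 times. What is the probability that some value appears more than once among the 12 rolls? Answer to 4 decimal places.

0.9983

P(all 12 different) = 15/15 · 14/15 · ··· · 4/15 ≈ 0.0017.
P(at least two equal) = 1 − 0.0017 = 0.9983.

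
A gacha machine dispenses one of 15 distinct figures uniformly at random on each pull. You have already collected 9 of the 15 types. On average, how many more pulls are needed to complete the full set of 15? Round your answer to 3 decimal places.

36.750

Starting from 9 distinct types, each trial gives a new one with probability (15−i)/15 when i types are held, so the wait for the next new type is 15/(15−i).
E = 15/6 + 15/5 + 15/4 + 15/3 + 15/2 + 15/1 = 147/4 ≈ 36.750.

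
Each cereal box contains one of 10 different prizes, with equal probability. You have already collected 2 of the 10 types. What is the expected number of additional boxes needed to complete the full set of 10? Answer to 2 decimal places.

27.18

Starting from 2 distinct types, each trial gives a new one with probability (10−i)/10 when i types are held, so the wait for the next new type is 10/(10−i).
E = 10/8 + 10/7 + 10/6 + 10/5 + 10/4 + 10/3 + 10/2 + 10/1 = 761/28 ≈ 27.18.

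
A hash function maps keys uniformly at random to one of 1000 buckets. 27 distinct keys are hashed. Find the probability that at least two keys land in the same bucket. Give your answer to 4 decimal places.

0.2982

It's easier to compute the probability that all 27 are distinct.
P(all distinct) = 1000/1000 · 999/1000 · ··· · 974/1000 ≈ 0.7018.
So the probability of at least one match is 1 − 0.7018 = 0.2982.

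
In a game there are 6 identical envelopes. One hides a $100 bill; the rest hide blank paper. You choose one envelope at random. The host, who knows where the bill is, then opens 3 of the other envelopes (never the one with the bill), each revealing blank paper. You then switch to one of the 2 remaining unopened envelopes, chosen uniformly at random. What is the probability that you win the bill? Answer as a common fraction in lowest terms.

Your original envelope holds the bill with probability 1/6, so the other 5 collectively hold it with probability 5/6.
The host can always find 3 empty envelopes to open, so the reveals don't change that 5/6; it is now spread over the 2 remaining unopened envelopes.
P(win by switching) = (5/6) · (1/2) = 5/12.

5/12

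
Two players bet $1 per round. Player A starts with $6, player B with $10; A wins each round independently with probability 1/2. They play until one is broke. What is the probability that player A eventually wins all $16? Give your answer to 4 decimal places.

0.3750

With a fair step, P(i) = ½P(i−1) + ½P(i+1) with P(0)=0, P(16)=1 has the linear solution P(i) = i/16.
P(6) = 6/16 = 3/8 ≈ 0.3750.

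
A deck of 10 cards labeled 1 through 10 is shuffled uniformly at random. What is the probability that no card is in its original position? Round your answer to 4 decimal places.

0.3679

This is the derangement probability: permutations of 10 with no fixed point.
D(10) = 10! · (1 − 1/1! + 1/2! − ··· + (−1)^10/10!) = 1334961.
P = 1334961/3628800 = 16481/44800 ≈ 0.3679.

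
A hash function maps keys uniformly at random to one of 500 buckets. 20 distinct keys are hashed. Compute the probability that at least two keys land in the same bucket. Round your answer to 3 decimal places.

It's easier to compute the probability that all 20 are distinct.
P(all distinct) = 500/500 · 499/500 · ··· · 481/500 ≈ 0.680.
So the probability of at least one match is 1 − 0.680 = 0.320.

0.320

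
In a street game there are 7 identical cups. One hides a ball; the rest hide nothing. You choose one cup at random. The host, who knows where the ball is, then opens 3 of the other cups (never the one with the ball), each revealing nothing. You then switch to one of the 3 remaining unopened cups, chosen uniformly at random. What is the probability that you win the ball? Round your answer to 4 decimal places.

Your original cup holds the ball with probability 1/7, so the other 6 collectively hold it with probability 6/7.
The host can always find 3 empty cups to open, so the reveals don't change that 6/7; it is now spread over the 3 remaining unopened cups.
P(win by switching) = (6/7) · (1/3) = 2/7 ≈ 0.2857.

0.2857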